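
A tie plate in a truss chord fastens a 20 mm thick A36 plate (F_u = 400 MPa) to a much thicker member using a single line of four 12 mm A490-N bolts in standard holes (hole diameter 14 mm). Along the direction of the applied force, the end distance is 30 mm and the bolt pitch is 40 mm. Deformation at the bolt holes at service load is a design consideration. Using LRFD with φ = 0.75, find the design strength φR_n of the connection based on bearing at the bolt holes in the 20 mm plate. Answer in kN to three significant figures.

684 kN

Per bolt r_n = 1.2 l_c t F_u ≤ 2.4 d t F_u; upper limit = 2.4 × 12 × 20 × 400 / 1000 = 230.4 kN.
Edge bolt: l_c = 30 − 14/2 = 23 mm → 1.2 × 23 × 20 × 400 / 1000 = 220.8 → r_n = 220.8 kN.
Interior bolts: l_c = 40 − 14 = 26 mm → 1.2 × 26 × 20 × 400 / 1000 = 249.6 → r_n = 230.4 kN.
R_n = 1 × 220.8 + 3 × 230.4 = 912 kN.
Design strength φR_n = 0.75 × 912 = 684 kN.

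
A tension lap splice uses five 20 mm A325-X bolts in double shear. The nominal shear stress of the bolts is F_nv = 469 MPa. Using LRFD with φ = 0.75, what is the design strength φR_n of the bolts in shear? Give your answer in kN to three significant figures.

A_b = π × 20² / 4 = 314.2 mm².
R_n = F_nv · A_b · n · n_s = 469 × 314.2 × 5 × 2 / 1000 = 1473 kN.
Design strength φR_n = 0.75 × 1473 = 1110 kN.

1110 kN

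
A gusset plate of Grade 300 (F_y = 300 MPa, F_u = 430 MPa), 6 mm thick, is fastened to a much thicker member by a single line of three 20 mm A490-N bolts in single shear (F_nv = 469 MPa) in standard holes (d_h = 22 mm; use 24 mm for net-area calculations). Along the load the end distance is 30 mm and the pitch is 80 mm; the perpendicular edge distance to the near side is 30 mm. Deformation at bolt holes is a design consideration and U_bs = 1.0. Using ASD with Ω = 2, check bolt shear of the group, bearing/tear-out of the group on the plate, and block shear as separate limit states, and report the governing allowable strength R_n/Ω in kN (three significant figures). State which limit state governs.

Bolt shear: A_b = π·20²/4 = 314.2 mm²; R_n = 469 × 314.2 × 3 × 1 / 1000 = 442 kN → 442 / 2 = 221 kN.
Bearing: edge l_c = 19, r_n = 58.82 kN; interior l_c = 58, r_n = 123.8 kN; R_n = 58.82 + 2·123.8 = 306.5 kN → 153 kN.
Block shear: A_gv = 1140, A_nv = 780, A_nt = 108 mm²; R_n = min(0.6F_uA_nv, 0.6F_yA_gv) + U_bs·F_u·A_nt = 247.7 kN → 124 kN.
Block shear governs: 124 kN.

124 kN (block shear governs)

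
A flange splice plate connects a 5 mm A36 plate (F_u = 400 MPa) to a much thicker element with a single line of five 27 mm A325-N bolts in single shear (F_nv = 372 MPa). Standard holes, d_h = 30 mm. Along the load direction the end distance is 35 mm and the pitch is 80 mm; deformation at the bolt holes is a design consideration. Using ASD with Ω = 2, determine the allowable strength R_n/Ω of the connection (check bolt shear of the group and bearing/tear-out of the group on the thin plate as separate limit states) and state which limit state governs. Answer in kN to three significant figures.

Bolt shear: A_b = π·27²/4 = 572.6 mm²; R_n = 372 × 572.6 × 5 × 1 / 1000 = 1065 kN → 1065 / 2 = 532 kN.
Bearing (1.2 l_c t F_u ≤ 2.4 d t F_u): upper limit = 2.4·27·5·400 / 1000 = 129.6 kN.
  Edge l_c = 35 − 30/2 = 20 → r_n = 48 kN; interior l_c = 80 − 30 = 50 → r_n = 120 kN.
  R_n,bearing = 1·48 + 4·120 = 528 kN → 528 / 2 = 264 kN.
Bearing governs: 264 kN.

264 kN (bearing governs)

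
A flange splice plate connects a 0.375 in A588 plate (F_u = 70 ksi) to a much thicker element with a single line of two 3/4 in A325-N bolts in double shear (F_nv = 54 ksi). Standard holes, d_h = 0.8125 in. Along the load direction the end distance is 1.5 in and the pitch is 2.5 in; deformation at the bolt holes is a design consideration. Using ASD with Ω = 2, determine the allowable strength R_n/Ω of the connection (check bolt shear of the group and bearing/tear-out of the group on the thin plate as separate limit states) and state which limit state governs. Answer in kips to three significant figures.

40.9 kips (bearing governs)

Bolt shear: A_b = π·0.75²/4 = 0.4418 in²; R_n = 54 × 0.4418 × 2 × 2 = 95.43 kips → 95.43 / 2 = 47.7 kips.
Bearing (1.2 l_c t F_u ≤ 2.4 d t F_u): upper limit = 2.4·0.75·0.375·70 = 47.25 kips.
  Edge l_c = 1.5 − 0.8125/2 = 1.094 → r_n = 34.45 kips; interior l_c = 2.5 − 0.8125 = 1.688 → r_n = 47.25 kips.
  R_n,bearing = 1·34.45 + 1·47.25 = 81.7 kips → 81.7 / 2 = 40.9 kips.
Bearing governs: 40.9 kips.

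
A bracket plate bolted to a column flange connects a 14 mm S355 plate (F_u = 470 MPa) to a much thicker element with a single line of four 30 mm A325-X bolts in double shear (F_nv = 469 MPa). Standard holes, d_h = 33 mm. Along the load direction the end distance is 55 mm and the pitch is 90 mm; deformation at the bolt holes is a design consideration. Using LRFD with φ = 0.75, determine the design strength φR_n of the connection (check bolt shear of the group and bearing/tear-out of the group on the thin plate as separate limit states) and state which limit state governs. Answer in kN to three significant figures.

1240 kN (bearing governs)

Bolt shear: A_b = π·30²/4 = 706.9 mm²; R_n = 469 × 706.9 × 4 × 2 / 1000 = 2652 kN → 0.75 × 2652 = 1990 kN.
Bearing (1.2 l_c t F_u ≤ 2.4 d t F_u): upper limit = 2.4·30·14·470 / 1000 = 473.8 kN.
  Edge l_c = 55 − 33/2 = 38.5 → r_n = 304 kN; interior l_c = 90 − 33 = 57 → r_n = 450.1 kN.
  R_n,bearing = 1·304 + 3·450.1 = 1654 kN → 0.75 × 1654 = 1240 kN.
Bearing governs: 1240 kN.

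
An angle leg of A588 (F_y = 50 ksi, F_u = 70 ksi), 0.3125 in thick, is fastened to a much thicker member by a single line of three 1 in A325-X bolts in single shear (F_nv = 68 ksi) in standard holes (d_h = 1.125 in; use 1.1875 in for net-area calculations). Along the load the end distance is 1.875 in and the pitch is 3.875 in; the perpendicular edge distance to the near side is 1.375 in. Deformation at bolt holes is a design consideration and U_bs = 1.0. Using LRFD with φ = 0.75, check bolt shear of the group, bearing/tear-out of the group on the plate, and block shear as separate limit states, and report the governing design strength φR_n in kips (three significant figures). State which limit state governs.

78.3 kips (block shear governs)

Bolt shear: A_b = π·1²/4 = 0.7854 in²; R_n = 68 × 0.7854 × 3 × 1 = 160.2 kips → 0.75 × 160.2 = 120 kips.
Bearing: edge l_c = 1.312, r_n = 34.45 kips; interior l_c = 2.75, r_n = 52.5 kips; R_n = 34.45 + 2·52.5 = 139.5 kips → 105 kips.
Block shear: A_gv = 3.008, A_nv = 2.08, A_nt = 0.2441 in²; R_n = min(0.6F_uA_nv, 0.6F_yA_gv) + U_bs·F_u·A_nt = 104.5 kips → 78.3 kips.
Block shear governs: 78.3 kips.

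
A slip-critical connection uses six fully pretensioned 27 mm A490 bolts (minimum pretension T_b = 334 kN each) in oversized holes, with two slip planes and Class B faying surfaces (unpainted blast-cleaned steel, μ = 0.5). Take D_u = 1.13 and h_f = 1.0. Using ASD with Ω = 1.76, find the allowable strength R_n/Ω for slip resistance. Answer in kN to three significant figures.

1290 kN

R_n = μ · D_u · h_f · T_b · n_s · n_b = 0.5 × 1.13 × 1.0 × 334 × 2 × 6 = 2265 kN.
Allowable strength R_n/Ω = 2265 / 1.76 = 1290 kN.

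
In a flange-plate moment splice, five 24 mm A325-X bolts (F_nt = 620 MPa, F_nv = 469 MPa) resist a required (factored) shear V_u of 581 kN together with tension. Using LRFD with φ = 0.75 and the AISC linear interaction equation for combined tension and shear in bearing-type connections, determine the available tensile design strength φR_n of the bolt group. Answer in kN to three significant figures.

A_b = π·24²/4 = 452.4 mm²; f_rv = 581 × 1000 / (5 × 452.4) = 256.9 MPa.
F'_nt = 1.3 F_nt − (F_nt / φF_nv) f_rv = 1.3·620 − (620/(0.75·469))·256.9 = 353.3 MPa, capped at F_nt → F'_nt = 353.3 MPa.
R_n = F'_nt · A_b · n = 353.3 × 452.4 × 5 / 1000 = 799 kN.
Design strength φR_n = 0.75 × 799 = 599 kN.

599 kN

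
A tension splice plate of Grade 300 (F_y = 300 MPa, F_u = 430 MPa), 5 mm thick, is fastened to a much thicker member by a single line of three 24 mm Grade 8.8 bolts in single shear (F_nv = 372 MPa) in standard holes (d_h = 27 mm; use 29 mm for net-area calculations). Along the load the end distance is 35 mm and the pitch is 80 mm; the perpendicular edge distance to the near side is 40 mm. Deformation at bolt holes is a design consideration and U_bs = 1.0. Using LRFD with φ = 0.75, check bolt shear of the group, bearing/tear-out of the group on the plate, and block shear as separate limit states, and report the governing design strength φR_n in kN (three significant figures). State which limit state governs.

Bolt shear: A_b = π·24²/4 = 452.4 mm²; R_n = 372 × 452.4 × 3 × 1 / 1000 = 504.9 kN → 0.75 × 504.9 = 379 kN.
Bearing: edge l_c = 21.5, r_n = 55.47 kN; interior l_c = 53, r_n = 123.8 kN; R_n = 55.47 + 2·123.8 = 303.1 kN → 227 kN.
Block shear: A_gv = 975, A_nv = 612.5, A_nt = 127.5 mm²; R_n = min(0.6F_uA_nv, 0.6F_yA_gv) + U_bs·F_u·A_nt = 212.8 kN → 160 kN.
Block shear governs: 160 kN.

160 kN (block shear governs)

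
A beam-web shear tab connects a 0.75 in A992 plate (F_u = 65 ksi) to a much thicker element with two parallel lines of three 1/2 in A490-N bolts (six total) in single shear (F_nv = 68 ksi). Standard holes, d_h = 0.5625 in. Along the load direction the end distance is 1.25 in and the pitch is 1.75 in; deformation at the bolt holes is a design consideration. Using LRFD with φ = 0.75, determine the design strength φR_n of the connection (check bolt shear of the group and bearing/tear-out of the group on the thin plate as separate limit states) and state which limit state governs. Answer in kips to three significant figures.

60.1 kips (bolt shear governs)

Bolt shear: A_b = π·0.5²/4 = 0.1963 in²; R_n = 68 × 0.1963 × 6 × 1 = 80.11 kips → 0.75 × 80.11 = 60.1 kips.
Bearing (1.2 l_c t F_u ≤ 2.4 d t F_u): upper limit = 2.4·0.5·0.75·65 = 58.5 kips.
  Edge l_c = 1.25 − 0.5625/2 = 0.9688 → r_n = 56.67 kips; interior l_c = 1.75 − 0.5625 = 1.188 → r_n = 58.5 kips.
  R_n,bearing = 2·56.67 + 4·58.5 = 347.3 kips → 0.75 × 347.3 = 261 kips.
Bolt shear governs: 60.1 kips.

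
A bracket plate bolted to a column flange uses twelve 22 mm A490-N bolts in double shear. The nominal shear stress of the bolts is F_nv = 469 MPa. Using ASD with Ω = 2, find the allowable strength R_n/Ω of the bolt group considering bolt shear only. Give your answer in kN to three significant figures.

A_b = π × 22² / 4 = 380.1 mm².
R_n = F_nv · A_b · n · n_s = 469 × 380.1 × 12 × 2 / 1000 = 4279 kN.
Allowable strength R_n/Ω = 4279 / 2 = 2140 kN.

2140 kN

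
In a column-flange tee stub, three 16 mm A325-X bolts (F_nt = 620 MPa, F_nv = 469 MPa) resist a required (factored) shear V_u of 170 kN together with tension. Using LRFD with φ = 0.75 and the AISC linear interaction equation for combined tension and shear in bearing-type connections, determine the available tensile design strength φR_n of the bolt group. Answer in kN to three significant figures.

A_b = π·16²/4 = 201.1 mm²; f_rv = 170 × 1000 / (3 × 201.1) = 281.8 MPa.
F'_nt = 1.3 F_nt − (F_nt / φF_nv) f_rv = 1.3·620 − (620/(0.75·469))·281.8 = 309.2 MPa, capped at F_nt → F'_nt = 309.2 MPa.
R_n = F'_nt · A_b · n = 309.2 × 201.1 × 3 / 1000 = 186.5 kN.
Design strength φR_n = 0.75 × 186.5 = 140 kN.

140 kN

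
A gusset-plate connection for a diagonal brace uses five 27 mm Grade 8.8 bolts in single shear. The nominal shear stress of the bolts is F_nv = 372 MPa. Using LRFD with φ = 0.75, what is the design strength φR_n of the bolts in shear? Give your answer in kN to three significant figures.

A_b = π × 27² / 4 = 572.6 mm².
R_n = F_nv · A_b · n · n_s = 372 × 572.6 × 5 × 1 / 1000 = 1065 kN.
Design strength φR_n = 0.75 × 1065 = 799 kN.

799 kN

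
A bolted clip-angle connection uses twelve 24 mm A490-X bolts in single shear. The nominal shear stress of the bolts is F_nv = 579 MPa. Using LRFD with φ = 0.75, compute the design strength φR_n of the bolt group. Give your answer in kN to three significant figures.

A_b = π × 24² / 4 = 452.4 mm².
R_n = F_nv · A_b · n · n_s = 579 × 452.4 × 12 × 1 / 1000 = 3143 kN.
Design strength φR_n = 0.75 × 3143 = 2360 kN.

2360 kN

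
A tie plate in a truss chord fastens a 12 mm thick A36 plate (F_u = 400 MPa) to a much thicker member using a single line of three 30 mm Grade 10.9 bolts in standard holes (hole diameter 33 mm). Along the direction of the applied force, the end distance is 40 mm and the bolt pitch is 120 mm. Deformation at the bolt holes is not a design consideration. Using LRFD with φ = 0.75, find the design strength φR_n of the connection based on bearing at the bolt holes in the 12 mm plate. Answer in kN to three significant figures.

775 kN

Per bolt r_n = 1.5 l_c t F_u ≤ 3.0 d t F_u; upper limit = 3.0 × 30 × 12 × 400 / 1000 = 432 kN.
Edge bolt: l_c = 40 − 33/2 = 23.5 mm → 1.5 × 23.5 × 12 × 400 / 1000 = 169.2 → r_n = 169.2 kN.
Interior bolts: l_c = 120 − 33 = 87 mm → 1.5 × 87 × 12 × 400 / 1000 = 626.4 → r_n = 432 kN.
R_n = 1 × 169.2 + 2 × 432 = 1033 kN.
Design strength φR_n = 0.75 × 1033 = 775 kN.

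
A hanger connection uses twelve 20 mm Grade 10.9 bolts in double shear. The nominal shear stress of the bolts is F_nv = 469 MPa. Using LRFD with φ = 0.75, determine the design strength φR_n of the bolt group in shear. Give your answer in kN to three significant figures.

A_b = π × 20² / 4 = 314.2 mm².
R_n = F_nv · A_b · n · n_s = 469 × 314.2 × 12 × 2 / 1000 = 3536 kN.
Design strength φR_n = 0.75 × 3536 = 2650 kN.

2650 kN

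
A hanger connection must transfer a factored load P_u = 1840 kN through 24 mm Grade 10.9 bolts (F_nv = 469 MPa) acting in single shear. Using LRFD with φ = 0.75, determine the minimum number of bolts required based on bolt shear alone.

A_b = π·24²/4 = 452.4 mm².
Per-bolt design strength φR_n = 0.75 × 469 × 452.4 × 1 / 1000 = 159.1 kN.
n ≥ 1840 / 159.1 = 11.56 → use 12 bolts.

12 bolts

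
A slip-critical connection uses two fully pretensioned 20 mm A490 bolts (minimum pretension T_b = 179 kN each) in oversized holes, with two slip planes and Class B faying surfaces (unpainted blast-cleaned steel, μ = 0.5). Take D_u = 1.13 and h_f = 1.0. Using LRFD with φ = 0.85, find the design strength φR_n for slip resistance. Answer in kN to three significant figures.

344 kN

R_n = μ · D_u · h_f · T_b · n_s · n_b = 0.5 × 1.13 × 1.0 × 179 × 2 × 2 = 404.5 kN.
Design strength φR_n = 0.85 × 404.5 = 344 kN.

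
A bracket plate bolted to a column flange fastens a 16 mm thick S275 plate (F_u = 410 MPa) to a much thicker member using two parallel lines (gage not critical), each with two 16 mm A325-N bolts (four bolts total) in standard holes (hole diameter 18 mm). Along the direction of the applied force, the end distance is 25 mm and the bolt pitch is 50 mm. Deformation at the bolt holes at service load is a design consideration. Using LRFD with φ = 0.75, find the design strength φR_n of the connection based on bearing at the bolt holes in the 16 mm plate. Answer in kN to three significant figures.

Per bolt r_n = 1.2 l_c t F_u ≤ 2.4 d t F_u; upper limit = 2.4 × 16 × 16 × 410 / 1000 = 251.9 kN.
Edge bolt: l_c = 25 − 18/2 = 16 mm → 1.2 × 16 × 16 × 410 / 1000 = 126 → r_n = 126 kN.
Interior bolts: l_c = 50 − 18 = 32 mm → 1.2 × 32 × 16 × 410 / 1000 = 251.9 → r_n = 251.9 kN.
R_n = 2 × 126 + 2 × 251.9 = 755.7 kN.
Design strength φR_n = 0.75 × 755.7 = 567 kN.

567 kN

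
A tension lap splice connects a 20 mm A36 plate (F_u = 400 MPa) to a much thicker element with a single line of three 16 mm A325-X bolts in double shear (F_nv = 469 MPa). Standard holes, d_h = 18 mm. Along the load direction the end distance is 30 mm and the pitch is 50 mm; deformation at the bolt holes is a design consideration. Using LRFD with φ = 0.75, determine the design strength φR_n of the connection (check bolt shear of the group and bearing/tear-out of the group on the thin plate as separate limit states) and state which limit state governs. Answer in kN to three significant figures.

424 kN (bolt shear governs)

Bolt shear: A_b = π·16²/4 = 201.1 mm²; R_n = 469 × 201.1 × 3 × 2 / 1000 = 565.8 kN → 0.75 × 565.8 = 424 kN.
Bearing (1.2 l_c t F_u ≤ 2.4 d t F_u): upper limit = 2.4·16·20·400 / 1000 = 307.2 kN.
  Edge l_c = 30 − 18/2 = 21 → r_n = 201.6 kN; interior l_c = 50 − 18 = 32 → r_n = 307.2 kN.
  R_n,bearing = 1·201.6 + 2·307.2 = 816 kN → 0.75 × 816 = 612 kN.
Bolt shear governs: 424 kN.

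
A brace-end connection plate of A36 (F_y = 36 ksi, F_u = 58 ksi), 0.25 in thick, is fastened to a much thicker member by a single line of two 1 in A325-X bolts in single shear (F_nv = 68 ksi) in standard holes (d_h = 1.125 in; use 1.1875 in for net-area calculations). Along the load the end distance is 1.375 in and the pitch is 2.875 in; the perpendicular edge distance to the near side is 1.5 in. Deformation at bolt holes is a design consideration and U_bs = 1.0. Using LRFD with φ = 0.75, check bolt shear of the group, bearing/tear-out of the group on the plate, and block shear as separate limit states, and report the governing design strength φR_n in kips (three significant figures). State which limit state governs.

26 kips (block shear governs)

Bolt shear: A_b = π·1²/4 = 0.7854 in²; R_n = 68 × 0.7854 × 2 × 1 = 106.8 kips → 0.75 × 106.8 = 80.1 kips.
Bearing: edge l_c = 0.8125, r_n = 14.14 kips; interior l_c = 1.75, r_n = 30.45 kips; R_n = 14.14 + 1·30.45 = 44.59 kips → 33.4 kips.
Block shear: A_gv = 1.062, A_nv = 0.6172, A_nt = 0.2266 in²; R_n = min(0.6F_uA_nv, 0.6F_yA_gv) + U_bs·F_u·A_nt = 34.62 kips → 26 kips.
Block shear governs: 26 kips.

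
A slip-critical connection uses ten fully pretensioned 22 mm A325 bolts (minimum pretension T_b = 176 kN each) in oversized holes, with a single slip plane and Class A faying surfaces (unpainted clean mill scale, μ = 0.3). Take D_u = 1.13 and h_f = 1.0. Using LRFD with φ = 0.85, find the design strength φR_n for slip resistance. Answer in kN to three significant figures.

R_n = μ · D_u · h_f · T_b · n_s · n_b = 0.3 × 1.13 × 1.0 × 176 × 1 × 10 = 596.6 kN.
Design strength φR_n = 0.85 × 596.6 = 507 kN.

507 kN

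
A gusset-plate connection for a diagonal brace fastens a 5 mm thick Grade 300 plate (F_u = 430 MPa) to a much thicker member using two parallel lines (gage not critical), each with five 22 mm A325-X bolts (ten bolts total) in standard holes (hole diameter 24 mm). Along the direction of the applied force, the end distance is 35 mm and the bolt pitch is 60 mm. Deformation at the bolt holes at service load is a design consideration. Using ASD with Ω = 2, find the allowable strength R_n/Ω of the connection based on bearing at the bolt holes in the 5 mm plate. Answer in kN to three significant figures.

431 kN

Per bolt r_n = 1.2 l_c t F_u ≤ 2.4 d t F_u; upper limit = 2.4 × 22 × 5 × 430 / 1000 = 113.5 kN.
Edge bolt: l_c = 35 − 24/2 = 23 mm → 1.2 × 23 × 5 × 430 / 1000 = 59.34 → r_n = 59.34 kN.
Interior bolts: l_c = 60 − 24 = 36 mm → 1.2 × 36 × 5 × 430 / 1000 = 92.88 → r_n = 92.88 kN.
R_n = 2 × 59.34 + 8 × 92.88 = 861.7 kN.
Allowable strength R_n/Ω = 861.7 / 2 = 431 kN.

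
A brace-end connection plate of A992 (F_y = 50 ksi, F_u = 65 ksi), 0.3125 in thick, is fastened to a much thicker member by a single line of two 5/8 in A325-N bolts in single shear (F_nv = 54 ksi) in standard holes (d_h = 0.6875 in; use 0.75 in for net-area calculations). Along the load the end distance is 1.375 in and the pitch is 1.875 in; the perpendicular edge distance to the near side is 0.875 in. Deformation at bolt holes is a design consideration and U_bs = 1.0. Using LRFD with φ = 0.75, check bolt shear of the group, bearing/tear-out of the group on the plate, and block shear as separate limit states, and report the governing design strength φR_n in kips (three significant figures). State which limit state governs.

24.9 kips (bolt shear governs)

Bolt shear: A_b = π·0.625²/4 = 0.3068 in²; R_n = 54 × 0.3068 × 2 × 1 = 33.13 kips → 0.75 × 33.13 = 24.9 kips.
Bearing: edge l_c = 1.031, r_n = 25.14 kips; interior l_c = 1.188, r_n = 28.95 kips; R_n = 25.14 + 1·28.95 = 54.08 kips → 40.6 kips.
Block shear: A_gv = 1.016, A_nv = 0.6641, A_nt = 0.1562 in²; R_n = min(0.6F_uA_nv, 0.6F_yA_gv) + U_bs·F_u·A_nt = 36.05 kips → 27 kips.
Bolt shear governs: 24.9 kips.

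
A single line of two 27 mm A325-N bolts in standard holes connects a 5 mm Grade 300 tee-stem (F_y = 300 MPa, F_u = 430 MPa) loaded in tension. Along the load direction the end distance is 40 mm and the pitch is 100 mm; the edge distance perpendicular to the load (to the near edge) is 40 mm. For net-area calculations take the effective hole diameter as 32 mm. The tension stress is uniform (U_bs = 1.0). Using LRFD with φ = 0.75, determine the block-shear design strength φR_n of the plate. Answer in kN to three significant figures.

128 kN

Shear plane L_v = 40 + 1·100 = 140 mm; A_gv = 140 × 5 = 700 mm².
A_nv = (140 − 1.5·32) × 5 = 460 mm².
A_nt = (40 − 0.5·32) × 5 = 120 mm².
0.6 F_u A_nv = 118.7 kN; 0.6 F_y A_gv = 126 kN → shear rupture governs the shear term.
R_n = 118.7 + 1.0 × 430 × 120 / 1000 = 170.3 kN.
Design strength φR_n = 0.75 × 170.3 = 128 kN.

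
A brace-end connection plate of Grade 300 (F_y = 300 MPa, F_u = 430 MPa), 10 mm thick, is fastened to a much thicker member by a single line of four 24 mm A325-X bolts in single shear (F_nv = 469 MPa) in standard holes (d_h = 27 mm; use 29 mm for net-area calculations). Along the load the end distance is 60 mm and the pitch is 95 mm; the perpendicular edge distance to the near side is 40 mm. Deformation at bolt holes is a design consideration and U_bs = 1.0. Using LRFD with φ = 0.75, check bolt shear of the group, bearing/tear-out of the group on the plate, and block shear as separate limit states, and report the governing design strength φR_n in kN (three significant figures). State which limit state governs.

Bolt shear: A_b = π·24²/4 = 452.4 mm²; R_n = 469 × 452.4 × 4 × 1 / 1000 = 848.7 kN → 0.75 × 848.7 = 637 kN.
Bearing: edge l_c = 46.5, r_n = 239.9 kN; interior l_c = 68, r_n = 247.7 kN; R_n = 239.9 + 3·247.7 = 983 kN → 737 kN.
Block shear: A_gv = 3450, A_nv = 2435, A_nt = 255 mm²; R_n = min(0.6F_uA_nv, 0.6F_yA_gv) + U_bs·F_u·A_nt = 730.6 kN → 548 kN.
Block shear governs: 548 kN.

548 kN (block shear governs)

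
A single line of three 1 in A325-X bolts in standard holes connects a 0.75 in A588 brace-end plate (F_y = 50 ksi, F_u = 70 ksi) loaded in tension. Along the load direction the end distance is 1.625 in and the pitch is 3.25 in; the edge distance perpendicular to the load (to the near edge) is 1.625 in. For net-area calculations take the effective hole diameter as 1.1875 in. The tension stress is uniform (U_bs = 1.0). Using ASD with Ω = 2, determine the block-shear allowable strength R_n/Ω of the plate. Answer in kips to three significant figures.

108 kips

Shear plane L_v = 1.625 + 2·3.25 = 8.125 in; A_gv = 8.125 × 0.75 = 6.094 in².
A_nv = (8.125 − 2.5·1.1875) × 0.75 = 3.867 in².
A_nt = (1.625 − 0.5·1.1875) × 0.75 = 0.7734 in².
0.6 F_u A_nv = 162.4 kips; 0.6 F_y A_gv = 182.8 kips → shear rupture governs the shear term.
R_n = 162.4 + 1.0 × 70 × 0.7734 = 216.6 kips.
Allowable strength R_n/Ω = 216.6 / 2 = 108 kips.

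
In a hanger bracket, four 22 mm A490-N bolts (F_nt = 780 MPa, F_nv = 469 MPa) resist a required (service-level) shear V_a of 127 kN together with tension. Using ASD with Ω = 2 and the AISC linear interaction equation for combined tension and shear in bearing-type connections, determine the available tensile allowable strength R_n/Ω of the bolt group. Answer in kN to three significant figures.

A_b = π·22²/4 = 380.1 mm²; f_rv = 127 × 1000 / (4 × 380.1) = 83.52 MPa.
F'_nt = 1.3 F_nt − (Ω F_nt / F_nv) f_rv = 1.3·780 − (2·780/469)·83.52 = 736.2 MPa, capped at F_nt → F'_nt = 736.2 MPa.
R_n = F'_nt · A_b · n = 736.2 × 380.1 × 4 / 1000 = 1119 kN.
Allowable strength R_n/Ω = 1119 / 2 = 560 kN.

560 kN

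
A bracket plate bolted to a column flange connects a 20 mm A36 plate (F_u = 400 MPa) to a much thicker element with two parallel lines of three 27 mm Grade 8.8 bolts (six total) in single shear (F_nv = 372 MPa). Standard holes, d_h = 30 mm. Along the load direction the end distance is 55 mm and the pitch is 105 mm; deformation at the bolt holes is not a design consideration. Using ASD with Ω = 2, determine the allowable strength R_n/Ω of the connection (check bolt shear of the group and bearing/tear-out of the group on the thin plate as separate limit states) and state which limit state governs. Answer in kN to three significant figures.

639 kN (bolt shear governs)

Bolt shear: A_b = π·27²/4 = 572.6 mm²; R_n = 372 × 572.6 × 6 × 1 / 1000 = 1278 kN → 1278 / 2 = 639 kN.
Bearing (1.5 l_c t F_u ≤ 3.0 d t F_u): upper limit = 3.0·27·20·400 / 1000 = 648 kN.
  Edge l_c = 55 − 30/2 = 40 → r_n = 480 kN; interior l_c = 105 − 30 = 75 → r_n = 648 kN.
  R_n,bearing = 2·480 + 4·648 = 3552 kN → 3552 / 2 = 1780 kN.
Bolt shear governs: 639 kN.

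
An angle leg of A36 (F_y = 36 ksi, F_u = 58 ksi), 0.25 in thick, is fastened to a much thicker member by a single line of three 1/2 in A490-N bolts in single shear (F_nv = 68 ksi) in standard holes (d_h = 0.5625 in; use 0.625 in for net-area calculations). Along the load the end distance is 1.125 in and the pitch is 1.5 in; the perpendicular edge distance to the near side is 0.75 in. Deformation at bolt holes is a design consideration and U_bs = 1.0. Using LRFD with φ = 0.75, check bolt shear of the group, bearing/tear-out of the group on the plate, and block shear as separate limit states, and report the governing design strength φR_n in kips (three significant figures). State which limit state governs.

Bolt shear: A_b = π·0.5²/4 = 0.1963 in²; R_n = 68 × 0.1963 × 3 × 1 = 40.06 kips → 0.75 × 40.06 = 30 kips.
Bearing: edge l_c = 0.8438, r_n = 14.68 kips; interior l_c = 0.9375, r_n = 16.31 kips; R_n = 14.68 + 2·16.31 = 47.31 kips → 35.5 kips.
Block shear: A_gv = 1.031, A_nv = 0.6406, A_nt = 0.1094 in²; R_n = min(0.6F_uA_nv, 0.6F_yA_gv) + U_bs·F_u·A_nt = 28.62 kips → 21.5 kips.
Block shear governs: 21.5 kips.

21.5 kips (block shear governs)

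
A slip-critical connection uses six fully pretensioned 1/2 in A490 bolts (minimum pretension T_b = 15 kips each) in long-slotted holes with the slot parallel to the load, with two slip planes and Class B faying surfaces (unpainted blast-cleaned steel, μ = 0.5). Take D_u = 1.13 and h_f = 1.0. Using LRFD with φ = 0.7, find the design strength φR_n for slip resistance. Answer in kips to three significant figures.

71.2 kips

R_n = μ · D_u · h_f · T_b · n_s · n_b = 0.5 × 1.13 × 1.0 × 15 × 2 × 6 = 101.7 kips.
Design strength φR_n = 0.7 × 101.7 = 71.2 kips.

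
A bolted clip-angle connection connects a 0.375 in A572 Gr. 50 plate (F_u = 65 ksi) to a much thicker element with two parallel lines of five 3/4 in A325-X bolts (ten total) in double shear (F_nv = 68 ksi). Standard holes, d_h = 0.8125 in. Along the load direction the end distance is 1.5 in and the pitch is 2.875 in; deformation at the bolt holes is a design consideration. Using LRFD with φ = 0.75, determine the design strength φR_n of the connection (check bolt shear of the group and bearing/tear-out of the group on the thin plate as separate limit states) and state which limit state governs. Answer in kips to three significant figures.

311 kips (bearing governs)

Bolt shear: A_b = π·0.75²/4 = 0.4418 in²; R_n = 68 × 0.4418 × 10 × 2 = 600.8 kips → 0.75 × 600.8 = 451 kips.
Bearing (1.2 l_c t F_u ≤ 2.4 d t F_u): upper limit = 2.4·0.75·0.375·65 = 43.87 kips.
  Edge l_c = 1.5 − 0.8125/2 = 1.094 → r_n = 31.99 kips; interior l_c = 2.875 − 0.8125 = 2.062 → r_n = 43.87 kips.
  R_n,bearing = 2·31.99 + 8·43.87 = 415 kips → 0.75 × 415 = 311 kips.
Bearing governs: 311 kips.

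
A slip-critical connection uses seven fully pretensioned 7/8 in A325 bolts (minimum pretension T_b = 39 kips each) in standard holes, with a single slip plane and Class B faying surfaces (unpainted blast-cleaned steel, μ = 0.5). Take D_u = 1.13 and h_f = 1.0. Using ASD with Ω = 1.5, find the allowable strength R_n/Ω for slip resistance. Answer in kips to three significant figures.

R_n = μ · D_u · h_f · T_b · n_s · n_b = 0.5 × 1.13 × 1.0 × 39 × 1 × 7 = 154.2 kips.
Allowable strength R_n/Ω = 154.2 / 1.5 = 103 kips.

103 kips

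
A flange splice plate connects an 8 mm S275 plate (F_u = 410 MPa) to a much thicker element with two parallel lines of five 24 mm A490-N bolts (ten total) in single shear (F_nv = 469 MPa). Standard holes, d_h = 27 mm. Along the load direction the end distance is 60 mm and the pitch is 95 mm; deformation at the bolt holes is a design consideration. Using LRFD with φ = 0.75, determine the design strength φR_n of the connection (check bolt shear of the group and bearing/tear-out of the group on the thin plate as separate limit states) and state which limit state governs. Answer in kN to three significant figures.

1410 kN (bearing governs)

Bolt shear: A_b = π·24²/4 = 452.4 mm²; R_n = 469 × 452.4 × 10 × 1 / 1000 = 2122 kN → 0.75 × 2122 = 1590 kN.
Bearing (1.2 l_c t F_u ≤ 2.4 d t F_u): upper limit = 2.4·24·8·410 / 1000 = 188.9 kN.
  Edge l_c = 60 − 27/2 = 46.5 → r_n = 183 kN; interior l_c = 95 − 27 = 68 → r_n = 188.9 kN.
  R_n,bearing = 2·183 + 8·188.9 = 1877 kN → 0.75 × 1877 = 1410 kN.
Bearing governs: 1410 kN.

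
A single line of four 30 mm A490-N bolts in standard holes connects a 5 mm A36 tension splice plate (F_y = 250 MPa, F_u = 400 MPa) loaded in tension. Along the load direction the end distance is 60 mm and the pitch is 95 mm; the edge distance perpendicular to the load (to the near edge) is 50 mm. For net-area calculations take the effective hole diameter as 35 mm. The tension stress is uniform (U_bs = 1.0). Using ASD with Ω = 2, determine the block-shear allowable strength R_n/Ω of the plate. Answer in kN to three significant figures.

162 kN

Shear plane L_v = 60 + 3·95 = 345 mm; A_gv = 345 × 5 = 1725 mm².
A_nv = (345 − 3.5·35) × 5 = 1112 mm².
A_nt = (50 − 0.5·35) × 5 = 162.5 mm².
0.6 F_u A_nv = 267 kN; 0.6 F_y A_gv = 258.8 kN → shear yielding governs the shear term.
R_n = 258.8 + 1.0 × 400 × 162.5 / 1000 = 323.8 kN.
Allowable strength R_n/Ω = 323.8 / 2 = 162 kN.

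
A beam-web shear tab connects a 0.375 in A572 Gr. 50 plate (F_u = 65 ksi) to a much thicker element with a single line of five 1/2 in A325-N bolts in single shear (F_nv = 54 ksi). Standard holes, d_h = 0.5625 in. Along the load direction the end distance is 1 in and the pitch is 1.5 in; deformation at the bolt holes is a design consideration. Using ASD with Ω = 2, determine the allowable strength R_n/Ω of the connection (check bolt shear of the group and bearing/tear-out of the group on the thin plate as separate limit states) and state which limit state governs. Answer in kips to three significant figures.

26.5 kips (bolt shear governs)

Bolt shear: A_b = π·0.5²/4 = 0.1963 in²; R_n = 54 × 0.1963 × 5 × 1 = 53.01 kips → 53.01 / 2 = 26.5 kips.
Bearing (1.2 l_c t F_u ≤ 2.4 d t F_u): upper limit = 2.4·0.5·0.375·65 = 29.25 kips.
  Edge l_c = 1 − 0.5625/2 = 0.7188 → r_n = 21.02 kips; interior l_c = 1.5 − 0.5625 = 0.9375 → r_n = 27.42 kips.
  R_n,bearing = 1·21.02 + 4·27.42 = 130.7 kips → 130.7 / 2 = 65.4 kips.
Bolt shear governs: 26.5 kips.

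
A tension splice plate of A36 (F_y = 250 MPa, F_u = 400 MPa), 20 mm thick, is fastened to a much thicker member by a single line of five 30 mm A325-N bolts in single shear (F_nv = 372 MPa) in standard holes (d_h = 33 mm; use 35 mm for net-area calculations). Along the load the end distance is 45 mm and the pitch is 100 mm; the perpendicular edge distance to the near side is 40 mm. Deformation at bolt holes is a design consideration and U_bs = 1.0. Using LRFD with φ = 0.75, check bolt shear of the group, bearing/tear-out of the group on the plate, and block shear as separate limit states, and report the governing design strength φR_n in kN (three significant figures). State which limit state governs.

Bolt shear: A_b = π·30²/4 = 706.9 mm²; R_n = 372 × 706.9 × 5 × 1 / 1000 = 1315 kN → 0.75 × 1315 = 986 kN.
Bearing: edge l_c = 28.5, r_n = 273.6 kN; interior l_c = 67, r_n = 576 kN; R_n = 273.6 + 4·576 = 2578 kN → 1930 kN.
Block shear: A_gv = 8900, A_nv = 5750, A_nt = 450 mm²; R_n = min(0.6F_uA_nv, 0.6F_yA_gv) + U_bs·F_u·A_nt = 1515 kN → 1140 kN.
Bolt shear governs: 986 kN.

986 kN (bolt shear governs)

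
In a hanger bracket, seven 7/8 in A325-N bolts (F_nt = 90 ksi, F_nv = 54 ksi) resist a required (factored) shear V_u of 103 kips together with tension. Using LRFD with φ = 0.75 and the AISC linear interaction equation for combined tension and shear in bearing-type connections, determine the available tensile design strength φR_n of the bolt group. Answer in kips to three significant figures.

198 kips

A_b = π·0.875²/4 = 0.6013 in²; f_rv = 103 / (7 × 0.6013) = 24.47 ksi.
F'_nt = 1.3 F_nt − (F_nt / φF_nv) f_rv = 1.3·90 − (90/(0.75·54))·24.47 = 62.62 ksi, capped at F_nt → F'_nt = 62.62 ksi.
R_n = F'_nt · A_b · n = 62.62 × 0.6013 × 7 = 263.6 kips.
Design strength φR_n = 0.75 × 263.6 = 198 kips.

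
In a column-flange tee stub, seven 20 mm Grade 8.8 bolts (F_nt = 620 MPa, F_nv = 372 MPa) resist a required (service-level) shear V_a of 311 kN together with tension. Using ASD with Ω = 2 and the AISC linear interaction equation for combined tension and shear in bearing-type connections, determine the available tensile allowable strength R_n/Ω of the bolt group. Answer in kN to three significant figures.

A_b = π·20²/4 = 314.2 mm²; f_rv = 311 × 1000 / (7 × 314.2) = 141.4 MPa.
F'_nt = 1.3 F_nt − (Ω F_nt / F_nv) f_rv = 1.3·620 − (2·620/372)·141.4 = 334.6 MPa, capped at F_nt → F'_nt = 334.6 MPa.
R_n = F'_nt · A_b · n = 334.6 × 314.2 × 7 / 1000 = 735.8 kN.
Allowable strength R_n/Ω = 735.8 / 2 = 368 kN.

368 kN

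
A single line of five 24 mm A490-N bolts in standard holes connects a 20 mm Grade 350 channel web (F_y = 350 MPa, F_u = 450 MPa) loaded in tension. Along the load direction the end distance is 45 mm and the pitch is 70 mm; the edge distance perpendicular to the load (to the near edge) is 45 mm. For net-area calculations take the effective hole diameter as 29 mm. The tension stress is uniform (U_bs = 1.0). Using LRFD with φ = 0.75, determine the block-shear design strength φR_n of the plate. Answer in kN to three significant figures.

Shear plane L_v = 45 + 4·70 = 325 mm; A_gv = 325 × 20 = 6500 mm².
A_nv = (325 − 4.5·29) × 20 = 3890 mm².
A_nt = (45 − 0.5·29) × 20 = 610 mm².
0.6 F_u A_nv = 1050 kN; 0.6 F_y A_gv = 1365 kN → shear rupture governs the shear term.
R_n = 1050 + 1.0 × 450 × 610 / 1000 = 1325 kN.
Design strength φR_n = 0.75 × 1325 = 994 kN.

994 kN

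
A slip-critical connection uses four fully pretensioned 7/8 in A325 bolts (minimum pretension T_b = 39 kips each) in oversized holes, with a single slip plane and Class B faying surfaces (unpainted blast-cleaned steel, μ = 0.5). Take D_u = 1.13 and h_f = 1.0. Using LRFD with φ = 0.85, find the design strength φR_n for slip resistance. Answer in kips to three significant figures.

74.9 kips

R_n = μ · D_u · h_f · T_b · n_s · n_b = 0.5 × 1.13 × 1.0 × 39 × 1 × 4 = 88.14 kips.
Design strength φR_n = 0.85 × 88.14 = 74.9 kips.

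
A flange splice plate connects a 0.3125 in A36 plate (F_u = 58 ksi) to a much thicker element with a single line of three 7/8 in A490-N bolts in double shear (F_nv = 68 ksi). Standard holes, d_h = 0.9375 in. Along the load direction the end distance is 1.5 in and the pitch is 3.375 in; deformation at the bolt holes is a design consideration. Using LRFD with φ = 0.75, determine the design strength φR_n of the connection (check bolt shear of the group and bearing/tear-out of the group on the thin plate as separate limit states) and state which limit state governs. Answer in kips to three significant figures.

73.9 kips (bearing governs)

Bolt shear: A_b = π·0.875²/4 = 0.6013 in²; R_n = 68 × 0.6013 × 3 × 2 = 245.3 kips → 0.75 × 245.3 = 184 kips.
Bearing (1.2 l_c t F_u ≤ 2.4 d t F_u): upper limit = 2.4·0.875·0.3125·58 = 38.06 kips.
  Edge l_c = 1.5 − 0.9375/2 = 1.031 → r_n = 22.43 kips; interior l_c = 3.375 − 0.9375 = 2.438 → r_n = 38.06 kips.
  R_n,bearing = 1·22.43 + 2·38.06 = 98.55 kips → 0.75 × 98.55 = 73.9 kips.
Bearing governs: 73.9 kips.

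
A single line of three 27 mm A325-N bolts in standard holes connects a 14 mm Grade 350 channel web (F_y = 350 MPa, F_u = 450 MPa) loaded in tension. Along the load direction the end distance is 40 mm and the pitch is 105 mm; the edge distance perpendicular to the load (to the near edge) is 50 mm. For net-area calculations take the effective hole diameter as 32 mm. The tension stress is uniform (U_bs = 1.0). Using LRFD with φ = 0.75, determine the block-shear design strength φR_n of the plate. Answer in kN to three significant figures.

643 kN

Shear plane L_v = 40 + 2·105 = 250 mm; A_gv = 250 × 14 = 3500 mm².
A_nv = (250 − 2.5·32) × 14 = 2380 mm².
A_nt = (50 − 0.5·32) × 14 = 476 mm².
0.6 F_u A_nv = 642.6 kN; 0.6 F_y A_gv = 735 kN → shear rupture governs the shear term.
R_n = 642.6 + 1.0 × 450 × 476 / 1000 = 856.8 kN.
Design strength φR_n = 0.75 × 856.8 = 643 kN.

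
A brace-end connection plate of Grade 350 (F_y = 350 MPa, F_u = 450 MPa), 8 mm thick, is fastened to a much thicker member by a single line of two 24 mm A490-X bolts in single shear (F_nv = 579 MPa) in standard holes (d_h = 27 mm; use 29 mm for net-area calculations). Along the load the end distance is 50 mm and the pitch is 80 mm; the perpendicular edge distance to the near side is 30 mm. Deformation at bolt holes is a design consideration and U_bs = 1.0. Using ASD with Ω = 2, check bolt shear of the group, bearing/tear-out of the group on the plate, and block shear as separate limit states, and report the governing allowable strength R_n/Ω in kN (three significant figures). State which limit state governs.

Bolt shear: A_b = π·24²/4 = 452.4 mm²; R_n = 579 × 452.4 × 2 × 1 / 1000 = 523.9 kN → 523.9 / 2 = 262 kN.
Bearing: edge l_c = 36.5, r_n = 157.7 kN; interior l_c = 53, r_n = 207.4 kN; R_n = 157.7 + 1·207.4 = 365 kN → 183 kN.
Block shear: A_gv = 1040, A_nv = 692, A_nt = 124 mm²; R_n = min(0.6F_uA_nv, 0.6F_yA_gv) + U_bs·F_u·A_nt = 242.6 kN → 121 kN.
Block shear governs: 121 kN.

121 kN (block shear governs)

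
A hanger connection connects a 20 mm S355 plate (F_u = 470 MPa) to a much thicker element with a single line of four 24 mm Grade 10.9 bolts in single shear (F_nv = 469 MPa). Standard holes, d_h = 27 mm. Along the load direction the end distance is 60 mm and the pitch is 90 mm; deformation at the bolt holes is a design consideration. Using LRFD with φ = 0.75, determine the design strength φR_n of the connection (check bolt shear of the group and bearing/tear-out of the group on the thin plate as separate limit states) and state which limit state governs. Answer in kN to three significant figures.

637 kN (bolt shear governs)

Bolt shear: A_b = π·24²/4 = 452.4 mm²; R_n = 469 × 452.4 × 4 × 1 / 1000 = 848.7 kN → 0.75 × 848.7 = 637 kN.
Bearing (1.2 l_c t F_u ≤ 2.4 d t F_u): upper limit = 2.4·24·20·470 / 1000 = 541.4 kN.
  Edge l_c = 60 − 27/2 = 46.5 → r_n = 524.5 kN; interior l_c = 90 − 27 = 63 → r_n = 541.4 kN.
  R_n,bearing = 1·524.5 + 3·541.4 = 2149 kN → 0.75 × 2149 = 1610 kN.
Bolt shear governs: 637 kN.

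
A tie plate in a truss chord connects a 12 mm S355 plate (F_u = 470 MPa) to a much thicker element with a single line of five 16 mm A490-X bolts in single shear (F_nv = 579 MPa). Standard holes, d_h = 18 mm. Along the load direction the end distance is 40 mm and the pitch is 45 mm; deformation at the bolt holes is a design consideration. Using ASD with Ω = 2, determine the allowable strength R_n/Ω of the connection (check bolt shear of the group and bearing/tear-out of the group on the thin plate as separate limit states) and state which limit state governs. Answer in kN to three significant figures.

Bolt shear: A_b = π·16²/4 = 201.1 mm²; R_n = 579 × 201.1 × 5 × 1 / 1000 = 582.1 kN → 582.1 / 2 = 291 kN.
Bearing (1.2 l_c t F_u ≤ 2.4 d t F_u): upper limit = 2.4·16·12·470 / 1000 = 216.6 kN.
  Edge l_c = 40 − 18/2 = 31 → r_n = 209.8 kN; interior l_c = 45 − 18 = 27 → r_n = 182.7 kN.
  R_n,bearing = 1·209.8 + 4·182.7 = 940.8 kN → 940.8 / 2 = 470 kN.
Bolt shear governs: 291 kN.

291 kN (bolt shear governs)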